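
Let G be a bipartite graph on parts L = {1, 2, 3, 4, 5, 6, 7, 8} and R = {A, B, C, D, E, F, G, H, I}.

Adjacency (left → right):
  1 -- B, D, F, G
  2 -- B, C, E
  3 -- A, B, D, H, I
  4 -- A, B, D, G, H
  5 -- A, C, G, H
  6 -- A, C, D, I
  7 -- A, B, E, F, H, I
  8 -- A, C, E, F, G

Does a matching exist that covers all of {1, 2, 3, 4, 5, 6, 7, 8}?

Yes

A valid assignment of size 8: 1-F, 2-B, 3-H, 4-A, 5-C, 6-D, 7-E, 8-G.
All 8 left vertices are covered.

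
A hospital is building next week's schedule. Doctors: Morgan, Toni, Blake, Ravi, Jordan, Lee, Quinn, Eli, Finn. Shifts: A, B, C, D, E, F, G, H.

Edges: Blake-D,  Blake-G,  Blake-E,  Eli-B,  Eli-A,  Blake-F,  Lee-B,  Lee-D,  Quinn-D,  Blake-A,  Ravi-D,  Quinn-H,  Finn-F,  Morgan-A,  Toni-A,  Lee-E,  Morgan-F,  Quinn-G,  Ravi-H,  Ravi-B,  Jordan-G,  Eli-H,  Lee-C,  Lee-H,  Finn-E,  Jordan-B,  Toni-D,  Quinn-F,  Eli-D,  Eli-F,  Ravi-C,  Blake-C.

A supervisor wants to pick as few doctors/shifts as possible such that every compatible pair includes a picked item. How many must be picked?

The 8 edges Morgan–F, Toni–D, Blake–G, Ravi–C, Jordan–B, Lee–E, Quinn–H, Eli–A form a matching, so any vertex cover needs at least 8 vertices (one per matched edge).
Conversely {A, B, C, D, E, F, G, H} meets every edge and has exactly 8 vertices, so 8 is optimal.

8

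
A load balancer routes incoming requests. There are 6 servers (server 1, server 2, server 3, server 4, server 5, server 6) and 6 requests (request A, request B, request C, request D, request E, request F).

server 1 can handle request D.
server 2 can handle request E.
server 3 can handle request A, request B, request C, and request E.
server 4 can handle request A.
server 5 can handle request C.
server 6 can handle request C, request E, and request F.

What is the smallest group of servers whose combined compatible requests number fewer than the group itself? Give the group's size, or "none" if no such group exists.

none

A matching saturating every server exists, for instance server 1→request D, server 2→request E, server 3→request B, server 4→request A, server 5→request C, server 6→request F.
By Hall's marriage theorem, this means |N(S)| ≥ |S| for every subset S, so no violating subset exists.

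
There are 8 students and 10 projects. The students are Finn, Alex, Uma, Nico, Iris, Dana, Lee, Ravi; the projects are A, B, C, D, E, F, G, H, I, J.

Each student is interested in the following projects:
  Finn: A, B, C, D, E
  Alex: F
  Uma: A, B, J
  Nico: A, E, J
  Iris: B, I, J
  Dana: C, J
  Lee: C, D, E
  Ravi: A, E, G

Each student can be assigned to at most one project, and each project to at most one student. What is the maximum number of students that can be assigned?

One maximum matching: Finn→D, Alex→F, Uma→B, Nico→A, Iris→I, Dana→J, Lee→C, Ravi→E.
This saturates every student, so 8 is the maximum.

8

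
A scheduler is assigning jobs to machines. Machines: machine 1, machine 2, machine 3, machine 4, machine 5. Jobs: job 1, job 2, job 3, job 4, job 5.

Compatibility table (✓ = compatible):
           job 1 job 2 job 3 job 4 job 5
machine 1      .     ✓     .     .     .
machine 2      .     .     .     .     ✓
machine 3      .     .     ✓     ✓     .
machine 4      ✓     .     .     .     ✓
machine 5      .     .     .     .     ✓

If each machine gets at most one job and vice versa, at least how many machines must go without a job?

1

For example, pair machine 1→job 2, machine 2→job 5, machine 3→job 3, machine 4→job 1.
The set {machine 2, machine 5} has only 1 neighbour ({job 5}), so by Hall's theorem at most 4 of the 5 machines can be matched.
That matches 4 of the 5, leaving 1 unmatched; no matching can do better.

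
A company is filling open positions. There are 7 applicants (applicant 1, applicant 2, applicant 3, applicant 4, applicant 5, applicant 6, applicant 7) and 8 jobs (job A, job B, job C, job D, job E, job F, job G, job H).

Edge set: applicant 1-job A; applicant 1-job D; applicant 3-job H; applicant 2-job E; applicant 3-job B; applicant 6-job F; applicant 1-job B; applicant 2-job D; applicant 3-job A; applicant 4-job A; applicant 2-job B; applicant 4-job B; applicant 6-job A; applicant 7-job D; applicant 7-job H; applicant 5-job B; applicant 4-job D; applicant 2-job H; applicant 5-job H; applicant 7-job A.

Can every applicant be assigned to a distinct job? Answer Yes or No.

The set {applicant 1, applicant 3, applicant 4, applicant 5, applicant 7} has only 4 neighbours ({job A, job B, job D, job H}), so by Hall's theorem at most 6 of the 7 applicants can be matched.
Hence no matching covers every applicant.

No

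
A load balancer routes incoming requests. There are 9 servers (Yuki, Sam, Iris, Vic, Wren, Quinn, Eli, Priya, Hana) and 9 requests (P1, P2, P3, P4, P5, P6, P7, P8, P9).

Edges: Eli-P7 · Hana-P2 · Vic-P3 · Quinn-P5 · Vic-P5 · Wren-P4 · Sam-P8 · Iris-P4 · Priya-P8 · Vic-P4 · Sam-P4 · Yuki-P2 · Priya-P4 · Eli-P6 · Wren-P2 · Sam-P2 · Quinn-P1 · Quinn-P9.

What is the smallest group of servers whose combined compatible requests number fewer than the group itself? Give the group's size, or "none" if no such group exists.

Take S = {Yuki, Hana}. Its neighbourhood is {P2}, so |N(S)| = 1 < |S| = 2.
No single vertex violates Hall's condition since each has at least one neighbour, so 2 is the minimum.

2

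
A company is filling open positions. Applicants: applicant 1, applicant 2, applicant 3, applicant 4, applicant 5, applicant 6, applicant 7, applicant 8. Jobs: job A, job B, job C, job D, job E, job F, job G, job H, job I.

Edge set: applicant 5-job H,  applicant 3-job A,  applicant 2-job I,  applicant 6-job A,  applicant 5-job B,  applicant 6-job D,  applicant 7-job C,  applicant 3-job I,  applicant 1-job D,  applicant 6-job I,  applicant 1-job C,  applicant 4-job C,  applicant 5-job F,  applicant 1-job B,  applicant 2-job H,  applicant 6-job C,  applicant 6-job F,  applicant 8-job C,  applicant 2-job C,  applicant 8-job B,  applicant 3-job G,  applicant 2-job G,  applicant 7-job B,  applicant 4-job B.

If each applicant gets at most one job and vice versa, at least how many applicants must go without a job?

1

One maximum matching: applicant 1-job D, applicant 2-job G, applicant 3-job A, applicant 4-job C, applicant 5-job H, applicant 6-job F, applicant 7-job B.
The set {applicant 4, applicant 7, applicant 8} has only 2 neighbours ({job B, job C}), so by Hall's theorem at most 7 of the 8 applicants can be matched.
That matches 7 of the 8, leaving 1 unmatched; no matching can do better.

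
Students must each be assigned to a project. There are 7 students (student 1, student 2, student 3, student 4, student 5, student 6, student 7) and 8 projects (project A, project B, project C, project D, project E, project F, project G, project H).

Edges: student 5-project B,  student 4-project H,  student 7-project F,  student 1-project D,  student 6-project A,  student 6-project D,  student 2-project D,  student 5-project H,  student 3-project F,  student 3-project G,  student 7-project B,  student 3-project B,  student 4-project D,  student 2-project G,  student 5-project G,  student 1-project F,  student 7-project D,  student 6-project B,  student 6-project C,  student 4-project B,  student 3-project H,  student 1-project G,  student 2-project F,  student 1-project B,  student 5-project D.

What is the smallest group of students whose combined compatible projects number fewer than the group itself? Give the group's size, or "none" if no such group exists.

6

Take S = {student 1, student 2, student 3, student 4, student 5, student 7}. Its neighbourhood is {project B, project D, project F, project G, project H}, so |N(S)| = 5 < |S| = 6.
Every subset of size less than 6 has at least as many neighbours as members, so 6 is the minimum.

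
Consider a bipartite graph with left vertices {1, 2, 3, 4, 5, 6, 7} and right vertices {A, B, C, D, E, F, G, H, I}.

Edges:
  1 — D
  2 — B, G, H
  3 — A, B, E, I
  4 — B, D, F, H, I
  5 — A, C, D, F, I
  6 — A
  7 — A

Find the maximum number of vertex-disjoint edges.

6

One maximum matching: 1-D, 2-B, 3-I, 4-H, 5-F, 6-A.
The set {6, 7} has only 1 neighbour ({A}), so by Hall's theorem at most 6 of the 7 left vertices can be matched.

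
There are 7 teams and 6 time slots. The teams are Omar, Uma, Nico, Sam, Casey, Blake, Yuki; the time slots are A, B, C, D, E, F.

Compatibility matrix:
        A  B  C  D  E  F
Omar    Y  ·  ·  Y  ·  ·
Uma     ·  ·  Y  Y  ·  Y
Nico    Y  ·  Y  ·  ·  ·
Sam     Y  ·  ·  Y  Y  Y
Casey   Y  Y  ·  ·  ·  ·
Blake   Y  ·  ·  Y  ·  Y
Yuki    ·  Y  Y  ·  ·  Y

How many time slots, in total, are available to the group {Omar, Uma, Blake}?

The union of neighbours of {Omar, Uma, Blake} is {A, C, D, F}, which has 4 elements.
Since |N(S)| = 4 ≥ |S| = 3, Hall's condition holds for this subset.

4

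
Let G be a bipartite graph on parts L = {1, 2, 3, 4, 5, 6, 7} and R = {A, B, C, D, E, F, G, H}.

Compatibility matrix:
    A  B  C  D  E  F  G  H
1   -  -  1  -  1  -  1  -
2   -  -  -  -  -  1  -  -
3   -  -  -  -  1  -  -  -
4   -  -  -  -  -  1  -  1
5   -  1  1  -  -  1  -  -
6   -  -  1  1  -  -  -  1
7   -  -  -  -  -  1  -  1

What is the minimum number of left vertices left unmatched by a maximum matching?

For example, pair 1–G, 2–F, 3–E, 4–H, 5–B, 6–C.
The set {2, 4, 7} has only 2 neighbours ({F, H}), so by Hall's theorem at most 6 of the 7 left vertices can be matched.
That matches 6 of the 7, leaving 1 unmatched; no matching can do better.

1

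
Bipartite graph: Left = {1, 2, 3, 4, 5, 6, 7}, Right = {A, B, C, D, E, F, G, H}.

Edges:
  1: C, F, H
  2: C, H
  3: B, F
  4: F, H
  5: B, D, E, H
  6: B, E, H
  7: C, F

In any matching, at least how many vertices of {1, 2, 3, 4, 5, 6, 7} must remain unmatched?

1

A valid assignment of size 6: 1–C, 2–H, 3–B, 4–F, 5–D, 6–E.
The set {1, 2, 4, 7} has only 3 neighbours ({C, F, H}), so by Hall's theorem at most 6 of the 7 left vertices can be matched.
That matches 6 of the 7, leaving 1 unmatched; no matching can do better.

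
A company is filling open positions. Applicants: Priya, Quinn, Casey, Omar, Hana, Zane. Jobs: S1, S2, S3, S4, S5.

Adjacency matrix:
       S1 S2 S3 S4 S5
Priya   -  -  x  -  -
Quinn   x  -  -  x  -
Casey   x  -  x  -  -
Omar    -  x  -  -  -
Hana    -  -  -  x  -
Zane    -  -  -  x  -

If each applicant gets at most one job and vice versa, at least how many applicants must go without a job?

2

One maximum matching: Priya–S3, Quinn–S4, Casey–S1, Omar–S2.
The set {Priya, Quinn, Casey, Hana, Zane} has only 3 neighbours ({S1, S3, S4}), so by Hall's theorem at most 4 of the 6 applicants can be matched.
That matches 4 of the 6, leaving 2 unmatched; no matching can do better.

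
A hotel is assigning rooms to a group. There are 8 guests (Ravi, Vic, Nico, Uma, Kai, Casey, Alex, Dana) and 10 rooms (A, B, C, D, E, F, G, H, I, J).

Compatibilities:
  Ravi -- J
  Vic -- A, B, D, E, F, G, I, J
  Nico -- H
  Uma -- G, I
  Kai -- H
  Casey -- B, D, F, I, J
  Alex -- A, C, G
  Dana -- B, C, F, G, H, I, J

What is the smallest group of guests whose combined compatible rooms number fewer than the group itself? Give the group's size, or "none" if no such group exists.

Take S = {Nico, Kai}. Its neighbourhood is {H}, so |N(S)| = 1 < |S| = 2.
No single vertex violates Hall's condition since each has at least one neighbour, so 2 is the minimum.

2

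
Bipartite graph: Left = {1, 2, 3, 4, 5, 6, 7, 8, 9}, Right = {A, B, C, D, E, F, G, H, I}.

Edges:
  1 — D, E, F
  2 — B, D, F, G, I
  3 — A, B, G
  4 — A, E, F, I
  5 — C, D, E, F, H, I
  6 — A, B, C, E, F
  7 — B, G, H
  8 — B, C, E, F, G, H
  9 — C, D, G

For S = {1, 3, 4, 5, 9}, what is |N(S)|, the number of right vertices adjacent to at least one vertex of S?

The union of neighbours of {1, 3, 4, 5, 9} is {A, B, C, D, E, F, G, H, I}, which has 9 elements.
Since |N(S)| = 9 ≥ |S| = 5, Hall's condition holds for this subset.

9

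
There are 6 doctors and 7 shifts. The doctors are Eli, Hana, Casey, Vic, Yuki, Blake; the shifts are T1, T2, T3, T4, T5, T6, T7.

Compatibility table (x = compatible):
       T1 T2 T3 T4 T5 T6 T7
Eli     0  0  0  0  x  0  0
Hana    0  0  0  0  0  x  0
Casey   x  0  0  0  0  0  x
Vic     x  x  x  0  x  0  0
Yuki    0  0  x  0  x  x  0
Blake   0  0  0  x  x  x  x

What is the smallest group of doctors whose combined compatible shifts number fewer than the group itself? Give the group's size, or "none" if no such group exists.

A matching saturating every doctor exists, for instance Eli→T5, Hana→T6, Casey→T1, Vic→T2, Yuki→T3, Blake→T7.
By Hall's marriage theorem, this means |N(S)| ≥ |S| for every subset S, so no violating subset exists.

none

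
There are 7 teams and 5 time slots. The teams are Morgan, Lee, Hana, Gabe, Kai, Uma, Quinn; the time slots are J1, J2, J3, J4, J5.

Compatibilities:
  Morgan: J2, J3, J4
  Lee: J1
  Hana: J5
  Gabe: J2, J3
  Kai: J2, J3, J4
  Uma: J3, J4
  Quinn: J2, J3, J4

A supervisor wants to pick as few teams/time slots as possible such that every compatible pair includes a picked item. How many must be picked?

A maximum matching has 5 edges (e.g. Morgan–J4, Lee–J1, Hana–J5, Gabe–J2, Kai–J3).
By König's theorem the minimum vertex cover has the same size. One such cover is {Lee, Hana, J2, J3, J4}.

5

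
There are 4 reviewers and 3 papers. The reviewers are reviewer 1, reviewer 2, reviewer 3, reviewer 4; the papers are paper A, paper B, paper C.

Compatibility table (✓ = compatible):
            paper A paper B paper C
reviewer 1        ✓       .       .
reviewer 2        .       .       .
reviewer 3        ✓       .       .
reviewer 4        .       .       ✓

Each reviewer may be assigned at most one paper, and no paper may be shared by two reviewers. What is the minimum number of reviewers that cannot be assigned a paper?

2

One maximum matching: reviewer 1-paper A, reviewer 4-paper C.
The set {reviewer 1, reviewer 2, reviewer 3} has only 1 neighbour ({paper A}), so by Hall's theorem at most 2 of the 4 reviewers can be matched.
That matches 2 of the 4, leaving 2 unmatched; no matching can do better.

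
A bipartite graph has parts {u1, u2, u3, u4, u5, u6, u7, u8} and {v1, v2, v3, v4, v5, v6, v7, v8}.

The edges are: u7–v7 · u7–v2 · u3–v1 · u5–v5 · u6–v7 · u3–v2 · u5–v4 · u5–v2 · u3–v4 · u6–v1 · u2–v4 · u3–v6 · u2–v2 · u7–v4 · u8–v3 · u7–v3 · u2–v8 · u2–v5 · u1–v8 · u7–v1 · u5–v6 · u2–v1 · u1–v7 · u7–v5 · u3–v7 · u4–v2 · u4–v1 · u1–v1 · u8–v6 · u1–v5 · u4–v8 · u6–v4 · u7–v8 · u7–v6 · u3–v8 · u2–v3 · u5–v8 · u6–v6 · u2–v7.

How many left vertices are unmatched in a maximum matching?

0

One maximum matching: u1→v1, u2→v3, u3→v4, u4→v2, u5→v5, u6→v7, u7→v8, u8→v6.
This saturates every left vertex, so 8 is the maximum.
That matches 8 of the 8, leaving 0 unmatched; no matching can do better.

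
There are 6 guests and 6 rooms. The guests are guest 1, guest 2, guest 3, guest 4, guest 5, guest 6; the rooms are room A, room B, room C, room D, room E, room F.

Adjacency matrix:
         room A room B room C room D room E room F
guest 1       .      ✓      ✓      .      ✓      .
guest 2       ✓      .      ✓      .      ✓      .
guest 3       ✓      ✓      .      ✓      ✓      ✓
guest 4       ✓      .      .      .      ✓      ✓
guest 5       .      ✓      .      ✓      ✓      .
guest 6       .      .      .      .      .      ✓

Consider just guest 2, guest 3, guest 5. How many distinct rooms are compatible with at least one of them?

The union of neighbours of {guest 2, guest 3, guest 5} is {room A, room B, room C, room D, room E, room F}, which has 6 elements.
Since |N(S)| = 6 ≥ |S| = 3, Hall's condition holds for this subset.

6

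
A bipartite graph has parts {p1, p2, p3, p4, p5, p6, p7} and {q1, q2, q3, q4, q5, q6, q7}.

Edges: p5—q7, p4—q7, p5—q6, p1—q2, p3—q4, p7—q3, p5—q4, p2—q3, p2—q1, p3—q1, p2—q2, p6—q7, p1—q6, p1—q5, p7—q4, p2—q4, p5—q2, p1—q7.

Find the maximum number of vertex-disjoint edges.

6

For example, pair p1→q5, p2→q2, p3→q1, p4→q7, p5→q6, p7→q4.
The set {p4, p6} has only 1 neighbour ({q7}), so by Hall's theorem at most 6 of the 7 left vertices can be matched.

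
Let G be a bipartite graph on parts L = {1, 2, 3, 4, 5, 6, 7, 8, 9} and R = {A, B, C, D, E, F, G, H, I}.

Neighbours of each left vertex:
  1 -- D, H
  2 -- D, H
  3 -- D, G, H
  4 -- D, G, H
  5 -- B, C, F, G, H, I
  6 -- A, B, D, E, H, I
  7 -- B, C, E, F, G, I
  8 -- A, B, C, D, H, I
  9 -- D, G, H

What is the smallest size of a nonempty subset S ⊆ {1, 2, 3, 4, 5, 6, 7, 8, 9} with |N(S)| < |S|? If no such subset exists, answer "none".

Take S = {1, 2, 3, 4}. Its neighbourhood is {D, G, H}, so |N(S)| = 3 < |S| = 4.
Every subset of size less than 4 has at least as many neighbours as members, so 4 is the minimum.

4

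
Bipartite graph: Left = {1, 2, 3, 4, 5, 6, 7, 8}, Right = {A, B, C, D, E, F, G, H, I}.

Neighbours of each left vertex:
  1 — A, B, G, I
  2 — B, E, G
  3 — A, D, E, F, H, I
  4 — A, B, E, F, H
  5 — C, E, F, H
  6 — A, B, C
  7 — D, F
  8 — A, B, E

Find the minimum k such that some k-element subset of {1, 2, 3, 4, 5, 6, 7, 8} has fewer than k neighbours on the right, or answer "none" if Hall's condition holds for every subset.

A matching saturating every left vertex exists, for instance 1→I, 2→G, 3→E, 4→A, 5→H, 6→C, 7→F, 8→B.
By Hall's marriage theorem, this means |N(S)| ≥ |S| for every subset S, so no violating subset exists.

none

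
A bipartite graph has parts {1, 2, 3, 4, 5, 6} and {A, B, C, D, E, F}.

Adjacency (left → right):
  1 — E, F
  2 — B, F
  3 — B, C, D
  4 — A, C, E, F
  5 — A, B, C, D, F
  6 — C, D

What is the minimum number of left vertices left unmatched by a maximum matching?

A valid assignment of size 6: 1-E, 2-F, 3-B, 4-A, 5-D, 6-C.
This saturates every left vertex, so 6 is the maximum.
That matches 6 of the 6, leaving 0 unmatched; no matching can do better.

0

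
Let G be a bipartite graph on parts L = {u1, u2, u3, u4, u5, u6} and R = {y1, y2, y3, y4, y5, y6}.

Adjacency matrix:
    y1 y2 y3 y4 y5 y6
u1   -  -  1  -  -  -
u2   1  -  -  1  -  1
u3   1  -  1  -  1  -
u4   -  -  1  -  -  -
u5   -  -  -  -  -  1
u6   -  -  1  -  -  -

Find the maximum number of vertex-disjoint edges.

4

One maximum matching: u1–y3, u2–y4, u3–y1, u5–y6.
The set {u1, u4, u6} has only 1 neighbour ({y3}), so by Hall's theorem at most 4 of the 6 left vertices can be matched.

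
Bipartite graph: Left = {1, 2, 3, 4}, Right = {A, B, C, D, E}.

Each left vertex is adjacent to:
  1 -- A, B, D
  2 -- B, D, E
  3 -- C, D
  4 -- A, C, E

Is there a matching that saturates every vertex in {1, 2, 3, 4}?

A valid assignment of size 4: 1-D, 2-B, 3-C, 4-E.
Every left vertex is matched, so this matching saturates all of them.

Yes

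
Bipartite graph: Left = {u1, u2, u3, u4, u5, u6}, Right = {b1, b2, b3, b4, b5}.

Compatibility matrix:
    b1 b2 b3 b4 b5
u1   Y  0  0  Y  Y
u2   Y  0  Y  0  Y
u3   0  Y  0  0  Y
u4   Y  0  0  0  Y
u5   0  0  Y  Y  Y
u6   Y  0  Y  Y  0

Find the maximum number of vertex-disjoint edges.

5

A valid assignment of size 5: u1-b4, u2-b5, u3-b2, u4-b1, u5-b3.
The set {u1, u2, u4, u5, u6} has only 4 neighbours ({b1, b3, b4, b5}), so by Hall's theorem at most 5 of the 6 left vertices can be matched.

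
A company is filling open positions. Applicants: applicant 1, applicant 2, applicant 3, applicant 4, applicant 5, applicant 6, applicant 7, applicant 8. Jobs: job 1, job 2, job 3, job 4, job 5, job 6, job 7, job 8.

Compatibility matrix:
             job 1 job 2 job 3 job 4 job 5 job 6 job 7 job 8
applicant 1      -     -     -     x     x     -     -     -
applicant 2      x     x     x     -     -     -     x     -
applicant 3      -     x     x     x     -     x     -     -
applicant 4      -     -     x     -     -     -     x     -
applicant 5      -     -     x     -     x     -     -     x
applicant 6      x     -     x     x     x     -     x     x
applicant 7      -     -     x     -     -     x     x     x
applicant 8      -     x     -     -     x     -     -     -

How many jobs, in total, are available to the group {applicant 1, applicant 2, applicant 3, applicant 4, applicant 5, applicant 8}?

8

The union of neighbours of {applicant 1, applicant 2, applicant 3, applicant 4, applicant 5, applicant 8} is {job 1, job 2, job 3, job 4, job 5, job 6, job 7, job 8}, which has 8 elements.
Since |N(S)| = 8 ≥ |S| = 6, Hall's condition holds for this subset.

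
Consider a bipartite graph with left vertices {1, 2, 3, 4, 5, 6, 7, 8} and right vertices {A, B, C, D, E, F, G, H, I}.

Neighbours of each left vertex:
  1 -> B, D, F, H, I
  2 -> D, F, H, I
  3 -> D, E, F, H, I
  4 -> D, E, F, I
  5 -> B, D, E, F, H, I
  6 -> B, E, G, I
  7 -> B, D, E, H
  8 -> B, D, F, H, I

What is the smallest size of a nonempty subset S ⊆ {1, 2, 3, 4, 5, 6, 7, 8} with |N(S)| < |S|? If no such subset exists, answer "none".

7

Take S = {1, 2, 3, 4, 5, 7, 8}. Its neighbourhood is {B, D, E, F, H, I}, so |N(S)| = 6 < |S| = 7.
Every subset of size less than 7 has at least as many neighbours as members, so 7 is the minimum.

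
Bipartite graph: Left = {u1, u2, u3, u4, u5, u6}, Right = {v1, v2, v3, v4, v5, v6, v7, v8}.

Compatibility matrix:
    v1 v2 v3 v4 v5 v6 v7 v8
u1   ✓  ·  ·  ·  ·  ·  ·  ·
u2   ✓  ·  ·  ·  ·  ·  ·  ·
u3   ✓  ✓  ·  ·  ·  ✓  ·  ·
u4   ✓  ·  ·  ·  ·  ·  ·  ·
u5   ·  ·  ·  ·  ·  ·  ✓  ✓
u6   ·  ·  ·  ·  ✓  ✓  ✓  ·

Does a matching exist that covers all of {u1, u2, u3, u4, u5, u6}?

No

The set {u1, u2, u4} has only 1 neighbour ({v1}), so by Hall's theorem at most 4 of the 6 left vertices can be matched.
Hence no matching covers every left vertex.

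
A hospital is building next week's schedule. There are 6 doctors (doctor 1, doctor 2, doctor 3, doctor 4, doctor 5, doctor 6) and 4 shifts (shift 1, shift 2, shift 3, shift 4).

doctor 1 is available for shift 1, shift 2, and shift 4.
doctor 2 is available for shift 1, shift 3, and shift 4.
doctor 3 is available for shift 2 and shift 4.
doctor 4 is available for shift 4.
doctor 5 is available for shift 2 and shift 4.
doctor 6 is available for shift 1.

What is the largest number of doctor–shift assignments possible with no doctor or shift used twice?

One maximum matching: doctor 1→shift 1, doctor 2→shift 3, doctor 3→shift 2, doctor 4→shift 4.
The set {doctor 1, doctor 3, doctor 4, doctor 5, doctor 6} has only 3 neighbours ({shift 1, shift 2, shift 4}), so by Hall's theorem at most 4 of the 6 doctors can be matched.

4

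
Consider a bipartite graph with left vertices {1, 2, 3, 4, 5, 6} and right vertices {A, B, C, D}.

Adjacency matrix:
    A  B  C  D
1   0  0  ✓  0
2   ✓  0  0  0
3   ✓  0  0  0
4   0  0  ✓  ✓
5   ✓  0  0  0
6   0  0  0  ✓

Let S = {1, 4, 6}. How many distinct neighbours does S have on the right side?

2

The union of neighbours of {1, 4, 6} is {C, D}, which has 2 elements.
Since |N(S)| = 2 < |S| = 3, Hall's condition fails for this subset.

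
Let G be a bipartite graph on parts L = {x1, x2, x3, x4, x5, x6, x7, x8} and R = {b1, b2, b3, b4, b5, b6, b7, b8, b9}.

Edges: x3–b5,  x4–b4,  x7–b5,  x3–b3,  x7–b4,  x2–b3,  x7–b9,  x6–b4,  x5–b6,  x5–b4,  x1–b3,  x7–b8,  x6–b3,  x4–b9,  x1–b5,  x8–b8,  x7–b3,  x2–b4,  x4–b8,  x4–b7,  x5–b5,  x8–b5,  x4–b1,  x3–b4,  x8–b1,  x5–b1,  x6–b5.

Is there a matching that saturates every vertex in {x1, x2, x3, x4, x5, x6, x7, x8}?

The set {x1, x2, x3, x6} has only 3 neighbours ({b3, b4, b5}), so by Hall's theorem at most 7 of the 8 left vertices can be matched.
Hence no matching covers every left vertex.

No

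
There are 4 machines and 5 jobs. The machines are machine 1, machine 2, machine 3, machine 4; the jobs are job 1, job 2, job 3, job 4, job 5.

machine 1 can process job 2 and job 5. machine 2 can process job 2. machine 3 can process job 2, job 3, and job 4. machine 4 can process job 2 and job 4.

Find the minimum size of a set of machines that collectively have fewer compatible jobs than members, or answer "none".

A matching saturating every machine exists, for instance machine 1→job 5, machine 2→job 2, machine 3→job 3, machine 4→job 4.
By Hall's marriage theorem, this means |N(S)| ≥ |S| for every subset S, so no violating subset exists.

none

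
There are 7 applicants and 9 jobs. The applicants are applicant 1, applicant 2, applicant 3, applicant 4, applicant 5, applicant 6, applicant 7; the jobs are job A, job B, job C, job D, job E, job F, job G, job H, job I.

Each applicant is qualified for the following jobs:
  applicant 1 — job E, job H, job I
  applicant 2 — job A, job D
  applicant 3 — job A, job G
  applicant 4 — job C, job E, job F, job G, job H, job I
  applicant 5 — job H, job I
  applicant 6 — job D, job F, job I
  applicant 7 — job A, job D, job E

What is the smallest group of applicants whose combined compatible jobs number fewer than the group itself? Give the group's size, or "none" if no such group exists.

A matching saturating every applicant exists, for instance applicant 1→job E, applicant 2→job D, applicant 3→job G, applicant 4→job H, applicant 5→job I, applicant 6→job F, applicant 7→job A.
By Hall's marriage theorem, this means |N(S)| ≥ |S| for every subset S, so no violating subset exists.

none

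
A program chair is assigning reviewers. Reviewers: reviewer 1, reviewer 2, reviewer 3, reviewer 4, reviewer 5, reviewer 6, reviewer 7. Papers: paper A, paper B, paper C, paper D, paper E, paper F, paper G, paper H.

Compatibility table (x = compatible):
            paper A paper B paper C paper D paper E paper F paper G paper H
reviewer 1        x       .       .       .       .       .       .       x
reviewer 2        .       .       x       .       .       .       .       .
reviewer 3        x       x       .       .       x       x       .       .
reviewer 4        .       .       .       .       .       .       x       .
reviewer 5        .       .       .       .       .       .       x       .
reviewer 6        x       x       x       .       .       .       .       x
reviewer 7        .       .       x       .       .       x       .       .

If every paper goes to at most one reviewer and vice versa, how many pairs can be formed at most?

One maximum matching: reviewer 1–paper A, reviewer 2–paper C, reviewer 3–paper E, reviewer 4–paper G, reviewer 6–paper B, reviewer 7–paper F.
The set {reviewer 4, reviewer 5} has only 1 neighbour ({paper G}), so by Hall's theorem at most 6 of the 7 reviewers can be matched.

6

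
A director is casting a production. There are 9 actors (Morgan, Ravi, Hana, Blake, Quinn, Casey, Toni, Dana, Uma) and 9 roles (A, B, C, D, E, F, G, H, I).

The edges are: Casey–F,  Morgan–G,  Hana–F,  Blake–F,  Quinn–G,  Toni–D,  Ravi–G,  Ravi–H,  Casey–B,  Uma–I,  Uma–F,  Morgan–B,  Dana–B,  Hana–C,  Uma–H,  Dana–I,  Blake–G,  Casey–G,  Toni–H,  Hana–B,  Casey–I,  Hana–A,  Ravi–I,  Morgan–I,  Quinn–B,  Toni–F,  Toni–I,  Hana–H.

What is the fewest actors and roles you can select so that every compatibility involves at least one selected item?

7

The 7 edges Morgan–I, Ravi–H, Hana–A, Blake–F, Quinn–G, Casey–B, Toni–D form a matching, so any vertex cover needs at least 7 vertices (one per matched edge).
Conversely {Hana, Toni, B, F, G, H, I} meets every edge and has exactly 7 vertices, so 7 is optimal.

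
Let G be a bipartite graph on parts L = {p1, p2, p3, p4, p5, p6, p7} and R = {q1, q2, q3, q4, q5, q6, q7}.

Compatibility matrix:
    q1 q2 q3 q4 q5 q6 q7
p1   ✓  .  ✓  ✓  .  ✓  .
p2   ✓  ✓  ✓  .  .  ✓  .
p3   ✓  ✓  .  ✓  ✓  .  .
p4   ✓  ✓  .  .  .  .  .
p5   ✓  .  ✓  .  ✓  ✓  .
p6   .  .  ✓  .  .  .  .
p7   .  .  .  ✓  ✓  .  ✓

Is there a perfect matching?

Yes

A valid assignment of size 7: p1→q4, p2→q6, p3→q2, p4→q1, p5→q5, p6→q3, p7→q7.
Every left vertex is matched, so this is a perfect matching.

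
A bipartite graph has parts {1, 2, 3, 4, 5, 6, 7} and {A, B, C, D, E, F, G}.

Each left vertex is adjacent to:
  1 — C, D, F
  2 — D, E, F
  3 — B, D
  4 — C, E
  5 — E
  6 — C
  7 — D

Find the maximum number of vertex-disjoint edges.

5

For example, pair 1→F, 2→D, 3→B, 4→C, 5→E.
The set {1, 2, 4, 5, 6, 7} has only 4 neighbours ({C, D, E, F}), so by Hall's theorem at most 5 of the 7 left vertices can be matched.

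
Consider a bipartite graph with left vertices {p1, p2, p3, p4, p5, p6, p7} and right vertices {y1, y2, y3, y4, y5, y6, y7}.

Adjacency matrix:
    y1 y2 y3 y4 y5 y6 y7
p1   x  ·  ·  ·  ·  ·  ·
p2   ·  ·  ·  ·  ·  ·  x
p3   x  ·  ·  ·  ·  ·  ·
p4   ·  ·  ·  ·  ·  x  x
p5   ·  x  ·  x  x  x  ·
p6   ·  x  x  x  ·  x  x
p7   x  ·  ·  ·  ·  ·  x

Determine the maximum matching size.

5

One maximum matching: p1–y1, p2–y7, p4–y6, p5–y2, p6–y4.
The set {p1, p2, p3, p7} has only 2 neighbours ({y1, y7}), so by Hall's theorem at most 5 of the 7 left vertices can be matched.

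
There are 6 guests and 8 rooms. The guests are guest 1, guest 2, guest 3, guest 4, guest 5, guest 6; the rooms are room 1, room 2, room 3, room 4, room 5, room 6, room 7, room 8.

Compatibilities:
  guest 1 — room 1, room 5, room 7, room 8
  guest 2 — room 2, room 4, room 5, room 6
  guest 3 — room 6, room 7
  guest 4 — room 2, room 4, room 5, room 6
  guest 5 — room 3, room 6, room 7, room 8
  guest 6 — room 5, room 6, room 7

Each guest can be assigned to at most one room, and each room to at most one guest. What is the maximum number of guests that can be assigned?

A valid assignment of size 6: guest 1→room 8, guest 2→room 4, guest 3→room 6, guest 4→room 5, guest 5→room 3, guest 6→room 7.
All 6 guests are matched, so no larger matching exists.

6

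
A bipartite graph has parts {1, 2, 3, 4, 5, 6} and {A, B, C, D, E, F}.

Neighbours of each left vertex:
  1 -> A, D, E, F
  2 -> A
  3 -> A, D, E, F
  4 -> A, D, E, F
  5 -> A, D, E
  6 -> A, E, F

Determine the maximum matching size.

4

One maximum matching: 1-F, 2-A, 3-D, 4-E.
The set {1, 2, 3, 4, 5, 6} has only 4 neighbours ({A, D, E, F}), so by Hall's theorem at most 4 of the 6 left vertices can be matched.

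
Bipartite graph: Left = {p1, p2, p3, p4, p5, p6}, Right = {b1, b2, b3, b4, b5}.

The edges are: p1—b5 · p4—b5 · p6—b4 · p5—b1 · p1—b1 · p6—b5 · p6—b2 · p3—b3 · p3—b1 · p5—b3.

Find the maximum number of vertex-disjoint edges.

For example, pair p1–b1, p3–b3, p4–b5, p6–b4.
The set {p1, p2, p3, p4, p5} has only 3 neighbours ({b1, b3, b5}), so by Hall's theorem at most 4 of the 6 left vertices can be matched.

4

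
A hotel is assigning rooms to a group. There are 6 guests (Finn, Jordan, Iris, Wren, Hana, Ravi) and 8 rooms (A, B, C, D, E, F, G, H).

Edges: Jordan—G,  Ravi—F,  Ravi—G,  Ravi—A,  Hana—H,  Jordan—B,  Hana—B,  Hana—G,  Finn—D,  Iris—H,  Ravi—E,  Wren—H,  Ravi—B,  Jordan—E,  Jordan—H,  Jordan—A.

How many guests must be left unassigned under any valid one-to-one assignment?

For example, pair Finn–D, Jordan–A, Iris–H, Hana–B, Ravi–G.
The set {Iris, Wren} has only 1 neighbour ({H}), so by Hall's theorem at most 5 of the 6 guests can be matched.
That matches 5 of the 6, leaving 1 unmatched; no matching can do better.

1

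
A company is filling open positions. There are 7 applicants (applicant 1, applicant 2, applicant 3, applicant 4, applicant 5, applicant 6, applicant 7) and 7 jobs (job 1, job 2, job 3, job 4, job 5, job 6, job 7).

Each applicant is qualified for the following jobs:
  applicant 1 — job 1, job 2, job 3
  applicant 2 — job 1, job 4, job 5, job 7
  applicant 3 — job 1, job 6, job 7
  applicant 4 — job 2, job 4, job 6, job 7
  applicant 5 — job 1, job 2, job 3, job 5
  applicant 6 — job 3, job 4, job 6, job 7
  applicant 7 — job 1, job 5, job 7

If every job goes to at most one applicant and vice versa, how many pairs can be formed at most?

7

For example, pair applicant 1→job 3, applicant 2→job 5, applicant 3→job 7, applicant 4→job 4, applicant 5→job 2, applicant 6→job 6, applicant 7→job 1.
All 7 applicants are matched, so no larger matching exists.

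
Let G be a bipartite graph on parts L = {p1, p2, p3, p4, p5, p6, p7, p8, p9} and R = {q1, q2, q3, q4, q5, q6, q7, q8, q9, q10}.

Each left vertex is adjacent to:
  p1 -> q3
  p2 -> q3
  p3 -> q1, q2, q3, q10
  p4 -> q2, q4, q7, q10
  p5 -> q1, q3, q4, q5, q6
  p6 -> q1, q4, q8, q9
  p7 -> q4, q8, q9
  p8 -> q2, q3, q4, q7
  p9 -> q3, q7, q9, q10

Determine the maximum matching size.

One maximum matching: p1-q3, p3-q10, p4-q2, p5-q6, p6-q8, p7-q9, p8-q4, p9-q7.
The set {p1, p2} has only 1 neighbour ({q3}), so by Hall's theorem at most 8 of the 9 left vertices can be matched.

8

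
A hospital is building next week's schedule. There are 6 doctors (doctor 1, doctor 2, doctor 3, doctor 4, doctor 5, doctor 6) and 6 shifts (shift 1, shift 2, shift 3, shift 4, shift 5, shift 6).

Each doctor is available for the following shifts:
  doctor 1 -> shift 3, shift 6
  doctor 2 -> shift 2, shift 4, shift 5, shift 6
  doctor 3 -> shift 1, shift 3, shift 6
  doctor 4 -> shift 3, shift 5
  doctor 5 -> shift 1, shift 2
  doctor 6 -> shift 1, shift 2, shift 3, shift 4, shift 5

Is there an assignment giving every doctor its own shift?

Yes

For example, pair doctor 1→shift 6, doctor 2→shift 4, doctor 3→shift 1, doctor 4→shift 3, doctor 5→shift 2, doctor 6→shift 5.
Every doctor is matched, so this is a perfect matching.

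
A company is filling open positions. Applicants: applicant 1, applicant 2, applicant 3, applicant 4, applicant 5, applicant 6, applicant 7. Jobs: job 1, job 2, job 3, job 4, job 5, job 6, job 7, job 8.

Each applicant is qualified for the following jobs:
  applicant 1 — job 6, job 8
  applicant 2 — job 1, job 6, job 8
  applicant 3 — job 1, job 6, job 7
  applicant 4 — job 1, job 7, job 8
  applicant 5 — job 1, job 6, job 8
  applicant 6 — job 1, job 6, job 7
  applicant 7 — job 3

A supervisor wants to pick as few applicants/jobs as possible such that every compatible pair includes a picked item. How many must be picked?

{applicant 7, job 1, job 6, job 7, job 8} is a vertex cover of size 5: every edge has an endpoint in this set.
No smaller cover exists because applicant 1–job 8, applicant 2–job 6, applicant 3–job 7, applicant 4–job 1, applicant 7–job 3 is a matching of size 5, and a cover must include an endpoint of each of these disjoint edges (König's theorem).

5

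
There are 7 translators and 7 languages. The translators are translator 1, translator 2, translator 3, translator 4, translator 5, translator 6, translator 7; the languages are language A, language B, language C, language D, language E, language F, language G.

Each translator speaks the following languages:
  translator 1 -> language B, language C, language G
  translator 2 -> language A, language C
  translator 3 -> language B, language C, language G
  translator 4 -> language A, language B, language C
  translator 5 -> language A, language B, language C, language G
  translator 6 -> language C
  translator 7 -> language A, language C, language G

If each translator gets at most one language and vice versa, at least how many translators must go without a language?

For example, pair translator 1–language C, translator 2–language A, translator 3–language G, translator 4–language B.
The set {translator 1, translator 2, translator 3, translator 4, translator 5, translator 6, translator 7} has only 4 neighbours ({language A, language B, language C, language G}), so by Hall's theorem at most 4 of the 7 translators can be matched.
That matches 4 of the 7, leaving 3 unmatched; no matching can do better.

3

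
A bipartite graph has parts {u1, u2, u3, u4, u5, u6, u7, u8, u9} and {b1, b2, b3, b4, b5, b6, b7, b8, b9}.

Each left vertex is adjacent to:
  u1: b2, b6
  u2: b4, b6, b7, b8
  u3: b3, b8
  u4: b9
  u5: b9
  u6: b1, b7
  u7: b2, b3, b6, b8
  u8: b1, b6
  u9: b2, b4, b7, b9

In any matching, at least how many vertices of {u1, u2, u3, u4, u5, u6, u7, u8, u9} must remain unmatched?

For example, pair u1→b2, u2→b4, u3→b8, u4→b9, u6→b1, u7→b3, u8→b6, u9→b7.
The set {u4, u5} has only 1 neighbour ({b9}), so by Hall's theorem at most 8 of the 9 left vertices can be matched.
That matches 8 of the 9, leaving 1 unmatched; no matching can do better.

1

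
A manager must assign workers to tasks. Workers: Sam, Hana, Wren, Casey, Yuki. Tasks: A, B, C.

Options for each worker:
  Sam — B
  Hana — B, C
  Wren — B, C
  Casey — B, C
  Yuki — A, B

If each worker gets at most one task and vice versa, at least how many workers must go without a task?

A valid assignment of size 3: Sam→B, Hana→C, Yuki→A.
The set {Sam, Hana, Wren, Casey} has only 2 neighbours ({B, C}), so by Hall's theorem at most 3 of the 5 workers can be matched.
That matches 3 of the 5, leaving 2 unmatched; no matching can do better.

2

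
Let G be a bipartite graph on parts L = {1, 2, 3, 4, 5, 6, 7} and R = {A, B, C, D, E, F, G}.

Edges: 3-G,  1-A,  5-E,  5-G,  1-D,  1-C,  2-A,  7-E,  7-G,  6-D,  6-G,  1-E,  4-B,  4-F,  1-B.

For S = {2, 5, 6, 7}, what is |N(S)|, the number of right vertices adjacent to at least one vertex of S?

The union of neighbours of {2, 5, 6, 7} is {A, D, E, G}, which has 4 elements.
Since |N(S)| = 4 ≥ |S| = 4, Hall's condition holds for this subset.

4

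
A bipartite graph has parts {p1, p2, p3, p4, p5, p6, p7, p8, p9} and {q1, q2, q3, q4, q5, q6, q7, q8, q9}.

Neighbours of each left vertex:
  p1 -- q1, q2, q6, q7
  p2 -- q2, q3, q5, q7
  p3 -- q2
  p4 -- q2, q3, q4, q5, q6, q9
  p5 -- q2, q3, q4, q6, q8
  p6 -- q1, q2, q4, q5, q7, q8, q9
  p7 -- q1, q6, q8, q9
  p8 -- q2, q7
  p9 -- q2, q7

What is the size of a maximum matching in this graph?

8

A valid assignment of size 8: p1→q6, p2→q5, p3→q2, p4→q9, p5→q8, p6→q4, p7→q1, p8→q7.
The set {p3, p8, p9} has only 2 neighbours ({q2, q7}), so by Hall's theorem at most 8 of the 9 left vertices can be matched.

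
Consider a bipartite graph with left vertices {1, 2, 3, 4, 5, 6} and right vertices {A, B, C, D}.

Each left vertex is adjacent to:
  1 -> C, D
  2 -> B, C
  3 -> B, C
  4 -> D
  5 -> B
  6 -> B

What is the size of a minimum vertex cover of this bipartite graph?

3

{B, C, D} is a vertex cover of size 3: every edge has an endpoint in this set.
No smaller cover exists because 1–D, 2–C, 3–B is a matching of size 3, and a cover must include an endpoint of each of these disjoint edges (König's theorem).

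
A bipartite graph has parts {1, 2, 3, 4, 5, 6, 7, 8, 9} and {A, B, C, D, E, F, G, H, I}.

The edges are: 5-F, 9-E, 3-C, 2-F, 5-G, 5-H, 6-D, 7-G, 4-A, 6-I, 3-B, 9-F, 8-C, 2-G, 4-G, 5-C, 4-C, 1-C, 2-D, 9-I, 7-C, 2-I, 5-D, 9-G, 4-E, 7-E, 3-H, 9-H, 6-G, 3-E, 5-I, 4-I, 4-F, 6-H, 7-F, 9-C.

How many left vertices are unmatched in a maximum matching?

For example, pair 1-C, 2-F, 3-B, 4-A, 5-H, 6-D, 7-E, 9-G.
The set {1, 8} has only 1 neighbour ({C}), so by Hall's theorem at most 8 of the 9 left vertices can be matched.
That matches 8 of the 9, leaving 1 unmatched; no matching can do better.

1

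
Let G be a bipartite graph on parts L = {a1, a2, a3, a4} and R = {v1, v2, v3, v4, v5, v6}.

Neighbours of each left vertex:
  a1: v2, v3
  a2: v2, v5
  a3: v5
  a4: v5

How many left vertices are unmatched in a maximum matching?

1

One maximum matching: a1→v3, a2→v2, a3→v5.
The set {a3, a4} has only 1 neighbour ({v5}), so by Hall's theorem at most 3 of the 4 left vertices can be matched.
That matches 3 of the 4, leaving 1 unmatched; no matching can do better.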